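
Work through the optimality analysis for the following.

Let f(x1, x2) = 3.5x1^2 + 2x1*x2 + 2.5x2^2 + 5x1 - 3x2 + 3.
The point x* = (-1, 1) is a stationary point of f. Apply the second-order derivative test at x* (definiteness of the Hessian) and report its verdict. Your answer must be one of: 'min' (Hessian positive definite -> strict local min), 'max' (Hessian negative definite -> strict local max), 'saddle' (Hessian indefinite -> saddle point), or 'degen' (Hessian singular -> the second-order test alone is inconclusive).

Compute the Hessian H = grad^2 f:
  H = [[7, 2], [2, 5]]
Verify stationarity: grad f(x*) = H x* + g = (0, 0).
Eigenvalues of H: 3.7639, 8.2361.
Both eigenvalues > 0, so H is positive definite -> x* is a strict local min.

min


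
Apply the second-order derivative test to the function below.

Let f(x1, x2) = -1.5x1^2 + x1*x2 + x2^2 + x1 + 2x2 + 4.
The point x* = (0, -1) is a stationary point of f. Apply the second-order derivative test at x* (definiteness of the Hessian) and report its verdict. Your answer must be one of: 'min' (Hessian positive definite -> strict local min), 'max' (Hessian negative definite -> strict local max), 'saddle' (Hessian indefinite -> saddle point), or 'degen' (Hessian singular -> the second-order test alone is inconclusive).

Compute the Hessian H = grad^2 f:
  H = [[-3, 1], [1, 2]]
Verify stationarity: grad f(x*) = H x* + g = (0, 0).
Eigenvalues of H: -3.1926, 2.1926.
Eigenvalues have mixed signs, so H is indefinite -> x* is a saddle point.

saddle


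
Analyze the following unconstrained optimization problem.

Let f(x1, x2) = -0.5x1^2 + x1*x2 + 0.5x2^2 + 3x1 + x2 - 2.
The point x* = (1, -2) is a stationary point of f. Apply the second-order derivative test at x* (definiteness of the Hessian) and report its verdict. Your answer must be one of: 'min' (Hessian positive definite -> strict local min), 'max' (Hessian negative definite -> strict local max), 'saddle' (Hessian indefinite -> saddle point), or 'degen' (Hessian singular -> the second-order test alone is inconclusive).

Compute the Hessian H = grad^2 f:
  H = [[-1, 1], [1, 1]]
Verify stationarity: grad f(x*) = H x* + g = (0, 0).
Eigenvalues of H: -1.4142, 1.4142.
Eigenvalues have mixed signs, so H is indefinite -> x* is a saddle point.

saddle


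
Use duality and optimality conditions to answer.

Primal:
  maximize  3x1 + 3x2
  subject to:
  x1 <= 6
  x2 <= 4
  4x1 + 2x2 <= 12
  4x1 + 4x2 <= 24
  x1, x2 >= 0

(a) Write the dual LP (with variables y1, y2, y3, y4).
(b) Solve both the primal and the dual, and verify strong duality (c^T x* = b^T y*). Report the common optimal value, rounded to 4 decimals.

The standard primal-dual pair for 'max c^T x s.t. A x <= b, x >= 0' is:
  Dual:  min b^T y  s.t.  A^T y >= c,  y >= 0.

So the dual LP is:
  minimize  6y1 + 4y2 + 12y3 + 24y4
  subject to:
    y1 + 4y3 + 4y4 >= 3
    y2 + 2y3 + 4y4 >= 3
    y1, y2, y3, y4 >= 0

Solving the primal: x* = (1, 4).
  primal value c^T x* = 15.
Solving the dual: y* = (0, 1.5, 0.75, 0).
  dual value b^T y* = 15.
Strong duality: c^T x* = b^T y*. Confirmed.

15


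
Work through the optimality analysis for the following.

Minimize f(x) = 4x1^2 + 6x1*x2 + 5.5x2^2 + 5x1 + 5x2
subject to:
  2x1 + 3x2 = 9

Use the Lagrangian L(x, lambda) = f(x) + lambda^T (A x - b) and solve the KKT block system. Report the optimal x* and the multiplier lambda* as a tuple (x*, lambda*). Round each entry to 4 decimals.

Form the Lagrangian:
  L(x, lambda) = (1/2) x^T Q x + c^T x + lambda^T (A x - b)
Stationarity (grad_x L = 0): Q x + c + A^T lambda = 0.
Primal feasibility: A x = b.

This gives the KKT block system:
  [ Q   A^T ] [ x     ]   [-c ]
  [ A    0  ] [ lambda ] = [ b ]

Solving the linear system:
  x*      = (0.4773, 2.6818)
  lambda* = (-12.4545)
  f(x*)   = 63.9432

x* = (0.4773, 2.6818), lambda* = (-12.4545)


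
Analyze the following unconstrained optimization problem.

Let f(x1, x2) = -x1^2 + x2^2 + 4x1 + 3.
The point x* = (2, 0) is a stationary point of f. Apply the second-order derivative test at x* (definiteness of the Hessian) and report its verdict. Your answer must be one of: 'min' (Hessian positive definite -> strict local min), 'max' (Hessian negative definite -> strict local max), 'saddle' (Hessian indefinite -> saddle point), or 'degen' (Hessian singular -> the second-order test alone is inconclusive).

Compute the Hessian H = grad^2 f:
  H = [[-2, 0], [0, 2]]
Verify stationarity: grad f(x*) = H x* + g = (0, 0).
Eigenvalues of H: -2, 2.
Eigenvalues have mixed signs, so H is indefinite -> x* is a saddle point.

saddle


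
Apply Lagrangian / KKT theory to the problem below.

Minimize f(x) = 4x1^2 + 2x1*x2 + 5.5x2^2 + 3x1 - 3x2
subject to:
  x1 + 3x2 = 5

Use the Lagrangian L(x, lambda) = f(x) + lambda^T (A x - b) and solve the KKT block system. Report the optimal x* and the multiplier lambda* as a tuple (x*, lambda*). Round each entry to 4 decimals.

Form the Lagrangian:
  L(x, lambda) = (1/2) x^T Q x + c^T x + lambda^T (A x - b)
Stationarity (grad_x L = 0): Q x + c + A^T lambda = 0.
Primal feasibility: A x = b.

This gives the KKT block system:
  [ Q   A^T ] [ x     ]   [-c ]
  [ A    0  ] [ lambda ] = [ b ]

Solving the linear system:
  x*      = (-0.1549, 1.7183)
  lambda* = (-5.1972)
  f(x*)   = 10.1831

x* = (-0.1549, 1.7183), lambda* = (-5.1972)


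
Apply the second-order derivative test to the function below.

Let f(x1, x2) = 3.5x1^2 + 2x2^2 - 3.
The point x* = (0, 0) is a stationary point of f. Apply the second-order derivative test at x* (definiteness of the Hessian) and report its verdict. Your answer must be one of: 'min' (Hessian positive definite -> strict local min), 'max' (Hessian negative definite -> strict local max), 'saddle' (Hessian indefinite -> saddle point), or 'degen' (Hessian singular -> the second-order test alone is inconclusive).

Compute the Hessian H = grad^2 f:
  H = [[7, 0], [0, 4]]
Verify stationarity: grad f(x*) = H x* + g = (0, 0).
Eigenvalues of H: 4, 7.
Both eigenvalues > 0, so H is positive definite -> x* is a strict local min.

min


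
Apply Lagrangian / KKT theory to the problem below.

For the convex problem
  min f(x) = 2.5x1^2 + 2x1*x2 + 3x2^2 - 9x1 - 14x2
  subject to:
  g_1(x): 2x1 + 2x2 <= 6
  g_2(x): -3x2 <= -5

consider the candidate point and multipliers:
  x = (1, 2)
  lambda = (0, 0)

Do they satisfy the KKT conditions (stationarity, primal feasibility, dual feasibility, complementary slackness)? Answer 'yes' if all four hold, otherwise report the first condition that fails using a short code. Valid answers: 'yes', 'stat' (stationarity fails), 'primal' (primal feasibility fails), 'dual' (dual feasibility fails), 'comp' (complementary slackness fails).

Gradient of f: grad f(x) = Q x + c = (0, 0)
Constraint values g_i(x) = a_i^T x - b_i:
  g_1((1, 2)) = 0
  g_2((1, 2)) = -1
Stationarity residual: grad f(x) + sum_i lambda_i a_i = (0, 0)
  -> stationarity OK
Primal feasibility (all g_i <= 0): OK
Dual feasibility (all lambda_i >= 0): OK
Complementary slackness (lambda_i * g_i(x) = 0 for all i): OK

Verdict: yes, KKT holds.

yes


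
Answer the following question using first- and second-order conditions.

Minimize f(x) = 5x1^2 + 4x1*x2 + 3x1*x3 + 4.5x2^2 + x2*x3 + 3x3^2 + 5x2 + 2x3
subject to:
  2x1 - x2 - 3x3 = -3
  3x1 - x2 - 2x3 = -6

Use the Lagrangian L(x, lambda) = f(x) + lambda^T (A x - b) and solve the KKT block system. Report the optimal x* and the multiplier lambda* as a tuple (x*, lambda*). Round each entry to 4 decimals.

Form the Lagrangian:
  L(x, lambda) = (1/2) x^T Q x + c^T x + lambda^T (A x - b)
Stationarity (grad_x L = 0): Q x + c + A^T lambda = 0.
Primal feasibility: A x = b.

This gives the KKT block system:
  [ Q   A^T ] [ x     ]   [-c ]
  [ A    0  ] [ lambda ] = [ b ]

Solving the linear system:
  x*      = (-2.2377, 0.8113, -0.7623)
  lambda* = (-13.6528, 16.2415)
  f(x*)   = 29.5113

x* = (-2.2377, 0.8113, -0.7623), lambda* = (-13.6528, 16.2415)


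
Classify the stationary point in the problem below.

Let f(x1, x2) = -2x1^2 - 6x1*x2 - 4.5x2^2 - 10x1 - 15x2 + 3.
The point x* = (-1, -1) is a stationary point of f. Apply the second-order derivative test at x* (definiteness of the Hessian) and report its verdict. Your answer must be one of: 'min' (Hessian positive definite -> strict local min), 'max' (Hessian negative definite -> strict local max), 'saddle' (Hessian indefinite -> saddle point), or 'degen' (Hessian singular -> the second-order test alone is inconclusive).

Compute the Hessian H = grad^2 f:
  H = [[-4, -6], [-6, -9]]
Verify stationarity: grad f(x*) = H x* + g = (0, 0).
Eigenvalues of H: -13, 0.
H has a zero eigenvalue (singular; negative semidefinite but not definite), so H is neither positive definite, negative definite, nor indefinite. The second-order test alone is inconclusive -> degen.
(Indeed, f is constant along the null direction of H through x*, so x* is not a strict local extremum.)

degen


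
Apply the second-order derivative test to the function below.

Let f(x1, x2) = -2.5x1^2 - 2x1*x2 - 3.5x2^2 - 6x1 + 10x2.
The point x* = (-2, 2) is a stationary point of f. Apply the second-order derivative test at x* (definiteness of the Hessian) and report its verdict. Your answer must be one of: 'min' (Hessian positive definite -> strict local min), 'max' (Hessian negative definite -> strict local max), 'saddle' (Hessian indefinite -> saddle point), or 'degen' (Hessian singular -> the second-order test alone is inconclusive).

Compute the Hessian H = grad^2 f:
  H = [[-5, -2], [-2, -7]]
Verify stationarity: grad f(x*) = H x* + g = (0, 0).
Eigenvalues of H: -8.2361, -3.7639.
Both eigenvalues < 0, so H is negative definite -> x* is a strict local max.

max


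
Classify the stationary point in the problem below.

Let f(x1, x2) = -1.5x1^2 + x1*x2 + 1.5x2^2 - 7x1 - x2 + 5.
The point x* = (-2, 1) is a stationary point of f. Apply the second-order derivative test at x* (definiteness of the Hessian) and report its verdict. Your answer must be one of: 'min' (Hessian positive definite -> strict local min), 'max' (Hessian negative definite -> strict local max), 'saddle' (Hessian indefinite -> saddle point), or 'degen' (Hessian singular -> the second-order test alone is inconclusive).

Compute the Hessian H = grad^2 f:
  H = [[-3, 1], [1, 3]]
Verify stationarity: grad f(x*) = H x* + g = (0, 0).
Eigenvalues of H: -3.1623, 3.1623.
Eigenvalues have mixed signs, so H is indefinite -> x* is a saddle point.

saddle


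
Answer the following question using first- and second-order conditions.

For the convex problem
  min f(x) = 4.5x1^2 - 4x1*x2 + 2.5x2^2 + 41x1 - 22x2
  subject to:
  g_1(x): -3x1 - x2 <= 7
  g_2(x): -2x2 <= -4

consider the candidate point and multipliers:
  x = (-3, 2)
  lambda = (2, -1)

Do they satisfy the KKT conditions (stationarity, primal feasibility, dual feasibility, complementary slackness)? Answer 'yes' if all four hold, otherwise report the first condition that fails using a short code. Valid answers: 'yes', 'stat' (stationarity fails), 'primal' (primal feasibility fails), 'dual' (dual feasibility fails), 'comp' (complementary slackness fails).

Gradient of f: grad f(x) = Q x + c = (6, 0)
Constraint values g_i(x) = a_i^T x - b_i:
  g_1((-3, 2)) = 0
  g_2((-3, 2)) = 0
Stationarity residual: grad f(x) + sum_i lambda_i a_i = (0, 0)
  -> stationarity OK
Primal feasibility (all g_i <= 0): OK
Dual feasibility (all lambda_i >= 0): FAILS
Complementary slackness (lambda_i * g_i(x) = 0 for all i): OK

Verdict: the first failing condition is dual_feasibility -> dual.

dual


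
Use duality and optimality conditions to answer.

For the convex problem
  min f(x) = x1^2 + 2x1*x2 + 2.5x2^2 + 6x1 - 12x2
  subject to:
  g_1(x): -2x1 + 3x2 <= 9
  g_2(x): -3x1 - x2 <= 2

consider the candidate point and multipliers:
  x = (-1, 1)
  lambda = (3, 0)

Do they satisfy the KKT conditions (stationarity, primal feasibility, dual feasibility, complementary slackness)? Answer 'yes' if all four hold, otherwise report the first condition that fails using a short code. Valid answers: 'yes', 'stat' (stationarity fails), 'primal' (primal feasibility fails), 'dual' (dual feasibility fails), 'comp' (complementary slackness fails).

Gradient of f: grad f(x) = Q x + c = (6, -9)
Constraint values g_i(x) = a_i^T x - b_i:
  g_1((-1, 1)) = -4
  g_2((-1, 1)) = 0
Stationarity residual: grad f(x) + sum_i lambda_i a_i = (0, 0)
  -> stationarity OK
Primal feasibility (all g_i <= 0): OK
Dual feasibility (all lambda_i >= 0): OK
Complementary slackness (lambda_i * g_i(x) = 0 for all i): FAILS

Verdict: the first failing condition is complementary_slackness -> comp.

comp


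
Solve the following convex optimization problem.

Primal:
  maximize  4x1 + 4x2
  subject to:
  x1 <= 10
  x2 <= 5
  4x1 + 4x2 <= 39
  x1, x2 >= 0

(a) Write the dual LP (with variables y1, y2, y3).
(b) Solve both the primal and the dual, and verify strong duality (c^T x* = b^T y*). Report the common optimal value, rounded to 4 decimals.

The standard primal-dual pair for 'max c^T x s.t. A x <= b, x >= 0' is:
  Dual:  min b^T y  s.t.  A^T y >= c,  y >= 0.

So the dual LP is:
  minimize  10y1 + 5y2 + 39y3
  subject to:
    y1 + 4y3 >= 4
    y2 + 4y3 >= 4
    y1, y2, y3 >= 0

Solving the primal: x* = (9.75, 0).
  primal value c^T x* = 39.
Solving the dual: y* = (0, 0, 1).
  dual value b^T y* = 39.
Strong duality: c^T x* = b^T y*. Confirmed.

39


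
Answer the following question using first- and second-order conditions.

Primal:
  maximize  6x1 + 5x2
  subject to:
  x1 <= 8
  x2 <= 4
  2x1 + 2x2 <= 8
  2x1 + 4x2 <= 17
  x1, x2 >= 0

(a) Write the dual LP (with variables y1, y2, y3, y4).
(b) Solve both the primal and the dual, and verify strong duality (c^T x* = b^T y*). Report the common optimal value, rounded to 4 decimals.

The standard primal-dual pair for 'max c^T x s.t. A x <= b, x >= 0' is:
  Dual:  min b^T y  s.t.  A^T y >= c,  y >= 0.

So the dual LP is:
  minimize  8y1 + 4y2 + 8y3 + 17y4
  subject to:
    y1 + 2y3 + 2y4 >= 6
    y2 + 2y3 + 4y4 >= 5
    y1, y2, y3, y4 >= 0

Solving the primal: x* = (4, 0).
  primal value c^T x* = 24.
Solving the dual: y* = (0, 0, 3, 0).
  dual value b^T y* = 24.
Strong duality: c^T x* = b^T y*. Confirmed.

24


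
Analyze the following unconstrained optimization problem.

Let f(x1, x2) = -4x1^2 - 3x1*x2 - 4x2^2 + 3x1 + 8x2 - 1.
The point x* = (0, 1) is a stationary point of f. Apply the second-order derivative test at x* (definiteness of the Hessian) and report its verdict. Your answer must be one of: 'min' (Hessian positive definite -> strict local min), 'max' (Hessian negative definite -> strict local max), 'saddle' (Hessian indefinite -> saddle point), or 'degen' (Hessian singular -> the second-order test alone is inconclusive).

Compute the Hessian H = grad^2 f:
  H = [[-8, -3], [-3, -8]]
Verify stationarity: grad f(x*) = H x* + g = (0, 0).
Eigenvalues of H: -11, -5.
Both eigenvalues < 0, so H is negative definite -> x* is a strict local max.

max


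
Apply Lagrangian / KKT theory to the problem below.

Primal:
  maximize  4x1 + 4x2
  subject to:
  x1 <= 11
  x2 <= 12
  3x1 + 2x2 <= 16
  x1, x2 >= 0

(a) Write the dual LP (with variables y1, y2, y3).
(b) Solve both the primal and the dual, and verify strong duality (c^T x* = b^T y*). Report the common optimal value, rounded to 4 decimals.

The standard primal-dual pair for 'max c^T x s.t. A x <= b, x >= 0' is:
  Dual:  min b^T y  s.t.  A^T y >= c,  y >= 0.

So the dual LP is:
  minimize  11y1 + 12y2 + 16y3
  subject to:
    y1 + 3y3 >= 4
    y2 + 2y3 >= 4
    y1, y2, y3 >= 0

Solving the primal: x* = (0, 8).
  primal value c^T x* = 32.
Solving the dual: y* = (0, 0, 2).
  dual value b^T y* = 32.
Strong duality: c^T x* = b^T y*. Confirmed.

32


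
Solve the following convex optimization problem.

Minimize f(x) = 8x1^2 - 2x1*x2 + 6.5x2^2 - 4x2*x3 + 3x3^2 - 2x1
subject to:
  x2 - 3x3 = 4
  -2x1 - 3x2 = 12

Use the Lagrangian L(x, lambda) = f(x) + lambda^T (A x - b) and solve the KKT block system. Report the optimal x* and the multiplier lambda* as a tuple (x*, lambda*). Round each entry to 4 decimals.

Form the Lagrangian:
  L(x, lambda) = (1/2) x^T Q x + c^T x + lambda^T (A x - b)
Stationarity (grad_x L = 0): Q x + c + A^T lambda = 0.
Primal feasibility: A x = b.

This gives the KKT block system:
  [ Q   A^T ] [ x     ]   [-c ]
  [ A    0  ] [ lambda ] = [ b ]

Solving the linear system:
  x*      = (-1.4245, -3.0503, -2.3501)
  lambda* = (-0.6331, -9.3459)
  f(x*)   = 58.7662

x* = (-1.4245, -3.0503, -2.3501), lambda* = (-0.6331, -9.3459)


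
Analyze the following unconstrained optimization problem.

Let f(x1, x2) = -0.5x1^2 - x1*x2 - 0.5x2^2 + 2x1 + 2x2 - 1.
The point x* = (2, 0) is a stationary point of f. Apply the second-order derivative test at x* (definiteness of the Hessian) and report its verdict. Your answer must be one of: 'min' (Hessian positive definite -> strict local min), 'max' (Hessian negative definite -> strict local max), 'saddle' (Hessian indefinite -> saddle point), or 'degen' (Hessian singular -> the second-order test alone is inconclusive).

Compute the Hessian H = grad^2 f:
  H = [[-1, -1], [-1, -1]]
Verify stationarity: grad f(x*) = H x* + g = (0, 0).
Eigenvalues of H: -2, 0.
H has a zero eigenvalue (singular; negative semidefinite but not definite), so H is neither positive definite, negative definite, nor indefinite. The second-order test alone is inconclusive -> degen.
(Indeed, f is constant along the null direction of H through x*, so x* is not a strict local extremum.)

degen


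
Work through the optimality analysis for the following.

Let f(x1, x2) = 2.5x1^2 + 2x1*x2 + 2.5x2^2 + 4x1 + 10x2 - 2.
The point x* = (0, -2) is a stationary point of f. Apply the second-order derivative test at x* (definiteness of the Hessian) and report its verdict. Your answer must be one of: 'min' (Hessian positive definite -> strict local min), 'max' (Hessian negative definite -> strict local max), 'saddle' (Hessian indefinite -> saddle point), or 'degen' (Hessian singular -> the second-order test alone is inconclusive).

Compute the Hessian H = grad^2 f:
  H = [[5, 2], [2, 5]]
Verify stationarity: grad f(x*) = H x* + g = (0, 0).
Eigenvalues of H: 3, 7.
Both eigenvalues > 0, so H is positive definite -> x* is a strict local min.

min


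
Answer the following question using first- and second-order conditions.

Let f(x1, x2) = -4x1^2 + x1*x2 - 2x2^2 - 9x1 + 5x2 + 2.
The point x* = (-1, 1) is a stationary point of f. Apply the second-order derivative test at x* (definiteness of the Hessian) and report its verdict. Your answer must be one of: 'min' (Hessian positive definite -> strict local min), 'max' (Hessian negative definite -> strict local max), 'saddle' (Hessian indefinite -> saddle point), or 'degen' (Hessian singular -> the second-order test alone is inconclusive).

Compute the Hessian H = grad^2 f:
  H = [[-8, 1], [1, -4]]
Verify stationarity: grad f(x*) = H x* + g = (0, 0).
Eigenvalues of H: -8.2361, -3.7639.
Both eigenvalues < 0, so H is negative definite -> x* is a strict local max.

max


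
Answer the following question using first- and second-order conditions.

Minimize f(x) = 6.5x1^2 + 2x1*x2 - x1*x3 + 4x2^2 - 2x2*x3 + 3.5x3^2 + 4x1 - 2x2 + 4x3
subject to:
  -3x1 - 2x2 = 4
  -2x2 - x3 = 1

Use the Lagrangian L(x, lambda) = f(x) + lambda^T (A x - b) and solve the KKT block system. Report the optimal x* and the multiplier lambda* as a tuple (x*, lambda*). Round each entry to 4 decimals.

Form the Lagrangian:
  L(x, lambda) = (1/2) x^T Q x + c^T x + lambda^T (A x - b)
Stationarity (grad_x L = 0): Q x + c + A^T lambda = 0.
Primal feasibility: A x = b.

This gives the KKT block system:
  [ Q   A^T ] [ x     ]   [-c ]
  [ A    0  ] [ lambda ] = [ b ]

Solving the linear system:
  x*      = (-1.2, -0.2, -0.6)
  lambda* = (-3.8, 1.4)
  f(x*)   = 3.5

x* = (-1.2, -0.2, -0.6), lambda* = (-3.8, 1.4)


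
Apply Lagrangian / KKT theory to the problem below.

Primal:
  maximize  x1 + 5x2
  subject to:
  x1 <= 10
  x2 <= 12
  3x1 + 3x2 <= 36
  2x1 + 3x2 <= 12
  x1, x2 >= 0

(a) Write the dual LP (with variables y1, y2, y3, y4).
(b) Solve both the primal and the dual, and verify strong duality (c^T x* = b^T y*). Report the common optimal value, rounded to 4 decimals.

The standard primal-dual pair for 'max c^T x s.t. A x <= b, x >= 0' is:
  Dual:  min b^T y  s.t.  A^T y >= c,  y >= 0.

So the dual LP is:
  minimize  10y1 + 12y2 + 36y3 + 12y4
  subject to:
    y1 + 3y3 + 2y4 >= 1
    y2 + 3y3 + 3y4 >= 5
    y1, y2, y3, y4 >= 0

Solving the primal: x* = (0, 4).
  primal value c^T x* = 20.
Solving the dual: y* = (0, 0, 0, 1.6667).
  dual value b^T y* = 20.
Strong duality: c^T x* = b^T y*. Confirmed.

20


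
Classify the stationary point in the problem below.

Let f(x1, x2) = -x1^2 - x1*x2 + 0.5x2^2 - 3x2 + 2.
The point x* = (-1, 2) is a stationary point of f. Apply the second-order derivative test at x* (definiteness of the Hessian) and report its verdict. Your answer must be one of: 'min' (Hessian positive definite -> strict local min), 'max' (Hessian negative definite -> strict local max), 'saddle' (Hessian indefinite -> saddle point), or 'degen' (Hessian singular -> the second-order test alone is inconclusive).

Compute the Hessian H = grad^2 f:
  H = [[-2, -1], [-1, 1]]
Verify stationarity: grad f(x*) = H x* + g = (0, 0).
Eigenvalues of H: -2.3028, 1.3028.
Eigenvalues have mixed signs, so H is indefinite -> x* is a saddle point.

saddle


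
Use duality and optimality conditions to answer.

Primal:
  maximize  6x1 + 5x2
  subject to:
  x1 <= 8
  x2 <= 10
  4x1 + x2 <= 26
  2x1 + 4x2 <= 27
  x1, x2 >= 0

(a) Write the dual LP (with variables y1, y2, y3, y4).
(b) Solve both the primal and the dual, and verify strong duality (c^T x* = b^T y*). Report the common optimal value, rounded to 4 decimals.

The standard primal-dual pair for 'max c^T x s.t. A x <= b, x >= 0' is:
  Dual:  min b^T y  s.t.  A^T y >= c,  y >= 0.

So the dual LP is:
  minimize  8y1 + 10y2 + 26y3 + 27y4
  subject to:
    y1 + 4y3 + 2y4 >= 6
    y2 + y3 + 4y4 >= 5
    y1, y2, y3, y4 >= 0

Solving the primal: x* = (5.5, 4).
  primal value c^T x* = 53.
Solving the dual: y* = (0, 0, 1, 1).
  dual value b^T y* = 53.
Strong duality: c^T x* = b^T y*. Confirmed.

53


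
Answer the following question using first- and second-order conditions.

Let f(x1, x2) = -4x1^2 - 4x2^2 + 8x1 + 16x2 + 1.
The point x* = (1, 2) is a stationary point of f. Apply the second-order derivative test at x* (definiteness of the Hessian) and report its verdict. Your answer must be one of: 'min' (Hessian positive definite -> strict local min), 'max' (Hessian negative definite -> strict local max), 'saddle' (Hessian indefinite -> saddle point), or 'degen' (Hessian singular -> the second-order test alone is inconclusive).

Compute the Hessian H = grad^2 f:
  H = [[-8, 0], [0, -8]]
Verify stationarity: grad f(x*) = H x* + g = (0, 0).
Eigenvalues of H: -8, -8.
Both eigenvalues < 0, so H is negative definite -> x* is a strict local max.

max


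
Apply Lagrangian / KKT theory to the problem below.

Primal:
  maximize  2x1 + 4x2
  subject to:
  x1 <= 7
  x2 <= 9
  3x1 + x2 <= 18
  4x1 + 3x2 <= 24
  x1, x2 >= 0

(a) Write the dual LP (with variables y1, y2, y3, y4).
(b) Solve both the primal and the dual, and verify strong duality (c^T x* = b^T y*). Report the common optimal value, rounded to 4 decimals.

The standard primal-dual pair for 'max c^T x s.t. A x <= b, x >= 0' is:
  Dual:  min b^T y  s.t.  A^T y >= c,  y >= 0.

So the dual LP is:
  minimize  7y1 + 9y2 + 18y3 + 24y4
  subject to:
    y1 + 3y3 + 4y4 >= 2
    y2 + y3 + 3y4 >= 4
    y1, y2, y3, y4 >= 0

Solving the primal: x* = (0, 8).
  primal value c^T x* = 32.
Solving the dual: y* = (0, 0, 0, 1.3333).
  dual value b^T y* = 32.
Strong duality: c^T x* = b^T y*. Confirmed.

32


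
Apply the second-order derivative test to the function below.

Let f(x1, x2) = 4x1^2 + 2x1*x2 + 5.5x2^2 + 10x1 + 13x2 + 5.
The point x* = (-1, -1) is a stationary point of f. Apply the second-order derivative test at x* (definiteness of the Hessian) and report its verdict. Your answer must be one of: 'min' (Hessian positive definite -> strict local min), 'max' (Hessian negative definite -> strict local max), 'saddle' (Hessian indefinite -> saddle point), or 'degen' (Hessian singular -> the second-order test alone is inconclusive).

Compute the Hessian H = grad^2 f:
  H = [[8, 2], [2, 11]]
Verify stationarity: grad f(x*) = H x* + g = (0, 0).
Eigenvalues of H: 7, 12.
Both eigenvalues > 0, so H is positive definite -> x* is a strict local min.

min


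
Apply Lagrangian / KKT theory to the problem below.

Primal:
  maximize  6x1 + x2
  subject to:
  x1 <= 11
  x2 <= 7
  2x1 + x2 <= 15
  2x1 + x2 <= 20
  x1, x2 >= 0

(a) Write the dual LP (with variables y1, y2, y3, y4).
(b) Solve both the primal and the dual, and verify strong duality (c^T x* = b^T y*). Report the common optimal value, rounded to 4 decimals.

The standard primal-dual pair for 'max c^T x s.t. A x <= b, x >= 0' is:
  Dual:  min b^T y  s.t.  A^T y >= c,  y >= 0.

So the dual LP is:
  minimize  11y1 + 7y2 + 15y3 + 20y4
  subject to:
    y1 + 2y3 + 2y4 >= 6
    y2 + y3 + y4 >= 1
    y1, y2, y3, y4 >= 0

Solving the primal: x* = (7.5, 0).
  primal value c^T x* = 45.
Solving the dual: y* = (0, 0, 3, 0).
  dual value b^T y* = 45.
Strong duality: c^T x* = b^T y*. Confirmed.

45


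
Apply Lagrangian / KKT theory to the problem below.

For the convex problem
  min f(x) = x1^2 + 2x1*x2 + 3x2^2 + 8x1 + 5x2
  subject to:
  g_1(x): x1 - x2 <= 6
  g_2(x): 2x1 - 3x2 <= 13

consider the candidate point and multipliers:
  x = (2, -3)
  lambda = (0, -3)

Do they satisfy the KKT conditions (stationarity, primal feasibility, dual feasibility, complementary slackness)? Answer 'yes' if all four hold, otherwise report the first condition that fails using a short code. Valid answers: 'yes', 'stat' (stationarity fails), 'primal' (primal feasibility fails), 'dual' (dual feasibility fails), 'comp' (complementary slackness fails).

Gradient of f: grad f(x) = Q x + c = (6, -9)
Constraint values g_i(x) = a_i^T x - b_i:
  g_1((2, -3)) = -1
  g_2((2, -3)) = 0
Stationarity residual: grad f(x) + sum_i lambda_i a_i = (0, 0)
  -> stationarity OK
Primal feasibility (all g_i <= 0): OK
Dual feasibility (all lambda_i >= 0): FAILS
Complementary slackness (lambda_i * g_i(x) = 0 for all i): OK

Verdict: the first failing condition is dual_feasibility -> dual.

dual


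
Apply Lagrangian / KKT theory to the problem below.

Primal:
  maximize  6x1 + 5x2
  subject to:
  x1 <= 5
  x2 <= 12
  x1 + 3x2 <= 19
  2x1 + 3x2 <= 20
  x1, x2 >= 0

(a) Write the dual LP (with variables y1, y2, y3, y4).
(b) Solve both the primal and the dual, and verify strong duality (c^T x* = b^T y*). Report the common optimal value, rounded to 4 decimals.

The standard primal-dual pair for 'max c^T x s.t. A x <= b, x >= 0' is:
  Dual:  min b^T y  s.t.  A^T y >= c,  y >= 0.

So the dual LP is:
  minimize  5y1 + 12y2 + 19y3 + 20y4
  subject to:
    y1 + y3 + 2y4 >= 6
    y2 + 3y3 + 3y4 >= 5
    y1, y2, y3, y4 >= 0

Solving the primal: x* = (5, 3.3333).
  primal value c^T x* = 46.6667.
Solving the dual: y* = (2.6667, 0, 0, 1.6667).
  dual value b^T y* = 46.6667.
Strong duality: c^T x* = b^T y*. Confirmed.

46.6667


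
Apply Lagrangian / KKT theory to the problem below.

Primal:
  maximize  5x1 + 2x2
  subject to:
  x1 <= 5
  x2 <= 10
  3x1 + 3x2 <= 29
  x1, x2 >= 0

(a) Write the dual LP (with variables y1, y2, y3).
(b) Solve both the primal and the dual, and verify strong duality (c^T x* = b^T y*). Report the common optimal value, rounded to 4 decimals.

The standard primal-dual pair for 'max c^T x s.t. A x <= b, x >= 0' is:
  Dual:  min b^T y  s.t.  A^T y >= c,  y >= 0.

So the dual LP is:
  minimize  5y1 + 10y2 + 29y3
  subject to:
    y1 + 3y3 >= 5
    y2 + 3y3 >= 2
    y1, y2, y3 >= 0

Solving the primal: x* = (5, 4.6667).
  primal value c^T x* = 34.3333.
Solving the dual: y* = (3, 0, 0.6667).
  dual value b^T y* = 34.3333.
Strong duality: c^T x* = b^T y*. Confirmed.

34.3333


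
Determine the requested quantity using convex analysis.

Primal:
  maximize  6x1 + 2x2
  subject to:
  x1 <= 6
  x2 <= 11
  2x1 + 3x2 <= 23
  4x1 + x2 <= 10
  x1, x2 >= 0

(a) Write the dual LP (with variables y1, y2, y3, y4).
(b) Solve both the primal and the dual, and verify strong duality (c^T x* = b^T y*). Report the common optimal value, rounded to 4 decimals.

The standard primal-dual pair for 'max c^T x s.t. A x <= b, x >= 0' is:
  Dual:  min b^T y  s.t.  A^T y >= c,  y >= 0.

So the dual LP is:
  minimize  6y1 + 11y2 + 23y3 + 10y4
  subject to:
    y1 + 2y3 + 4y4 >= 6
    y2 + 3y3 + y4 >= 2
    y1, y2, y3, y4 >= 0

Solving the primal: x* = (0.7, 7.2).
  primal value c^T x* = 18.6.
Solving the dual: y* = (0, 0, 0.2, 1.4).
  dual value b^T y* = 18.6.
Strong duality: c^T x* = b^T y*. Confirmed.

18.6


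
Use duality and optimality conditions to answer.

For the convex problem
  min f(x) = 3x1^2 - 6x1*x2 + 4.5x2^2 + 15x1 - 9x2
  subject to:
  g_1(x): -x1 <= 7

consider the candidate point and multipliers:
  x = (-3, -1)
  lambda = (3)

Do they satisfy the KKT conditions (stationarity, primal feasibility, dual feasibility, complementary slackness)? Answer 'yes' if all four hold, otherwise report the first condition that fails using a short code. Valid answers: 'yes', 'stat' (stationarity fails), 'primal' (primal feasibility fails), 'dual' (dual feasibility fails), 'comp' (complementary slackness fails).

Gradient of f: grad f(x) = Q x + c = (3, 0)
Constraint values g_i(x) = a_i^T x - b_i:
  g_1((-3, -1)) = -4
Stationarity residual: grad f(x) + sum_i lambda_i a_i = (0, 0)
  -> stationarity OK
Primal feasibility (all g_i <= 0): OK
Dual feasibility (all lambda_i >= 0): OK
Complementary slackness (lambda_i * g_i(x) = 0 for all i): FAILS

Verdict: the first failing condition is complementary_slackness -> comp.

comp


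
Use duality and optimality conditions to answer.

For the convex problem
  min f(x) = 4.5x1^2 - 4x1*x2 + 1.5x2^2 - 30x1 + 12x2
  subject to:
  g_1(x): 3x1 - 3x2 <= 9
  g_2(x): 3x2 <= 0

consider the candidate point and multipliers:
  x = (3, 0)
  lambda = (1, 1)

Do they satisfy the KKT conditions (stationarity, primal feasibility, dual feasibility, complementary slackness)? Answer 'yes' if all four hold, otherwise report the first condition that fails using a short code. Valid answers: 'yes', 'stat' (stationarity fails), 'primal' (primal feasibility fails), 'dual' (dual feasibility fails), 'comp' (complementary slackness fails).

Gradient of f: grad f(x) = Q x + c = (-3, 0)
Constraint values g_i(x) = a_i^T x - b_i:
  g_1((3, 0)) = 0
  g_2((3, 0)) = 0
Stationarity residual: grad f(x) + sum_i lambda_i a_i = (0, 0)
  -> stationarity OK
Primal feasibility (all g_i <= 0): OK
Dual feasibility (all lambda_i >= 0): OK
Complementary slackness (lambda_i * g_i(x) = 0 for all i): OK

Verdict: yes, KKT holds.

yes


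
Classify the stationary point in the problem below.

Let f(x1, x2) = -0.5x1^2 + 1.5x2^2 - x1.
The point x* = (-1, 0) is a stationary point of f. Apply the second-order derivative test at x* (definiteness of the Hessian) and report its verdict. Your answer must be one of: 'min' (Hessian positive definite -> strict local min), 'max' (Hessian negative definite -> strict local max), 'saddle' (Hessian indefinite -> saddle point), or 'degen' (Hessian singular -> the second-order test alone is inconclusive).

Compute the Hessian H = grad^2 f:
  H = [[-1, 0], [0, 3]]
Verify stationarity: grad f(x*) = H x* + g = (0, 0).
Eigenvalues of H: -1, 3.
Eigenvalues have mixed signs, so H is indefinite -> x* is a saddle point.

saddle


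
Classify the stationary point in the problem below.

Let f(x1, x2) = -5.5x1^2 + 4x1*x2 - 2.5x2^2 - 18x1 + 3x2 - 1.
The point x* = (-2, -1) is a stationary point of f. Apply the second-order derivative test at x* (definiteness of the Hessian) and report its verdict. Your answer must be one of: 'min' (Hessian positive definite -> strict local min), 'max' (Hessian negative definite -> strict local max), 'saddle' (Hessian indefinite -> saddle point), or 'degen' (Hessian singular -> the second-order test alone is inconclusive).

Compute the Hessian H = grad^2 f:
  H = [[-11, 4], [4, -5]]
Verify stationarity: grad f(x*) = H x* + g = (0, 0).
Eigenvalues of H: -13, -3.
Both eigenvalues < 0, so H is negative definite -> x* is a strict local max.

max


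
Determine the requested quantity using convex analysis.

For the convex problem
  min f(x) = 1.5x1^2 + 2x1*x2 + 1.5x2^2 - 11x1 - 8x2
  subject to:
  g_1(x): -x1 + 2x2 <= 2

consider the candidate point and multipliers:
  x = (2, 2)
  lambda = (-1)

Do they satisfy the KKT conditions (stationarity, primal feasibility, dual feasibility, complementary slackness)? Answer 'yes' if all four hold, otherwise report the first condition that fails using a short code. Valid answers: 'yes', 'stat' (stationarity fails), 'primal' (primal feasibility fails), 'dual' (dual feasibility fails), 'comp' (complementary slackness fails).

Gradient of f: grad f(x) = Q x + c = (-1, 2)
Constraint values g_i(x) = a_i^T x - b_i:
  g_1((2, 2)) = 0
Stationarity residual: grad f(x) + sum_i lambda_i a_i = (0, 0)
  -> stationarity OK
Primal feasibility (all g_i <= 0): OK
Dual feasibility (all lambda_i >= 0): FAILS
Complementary slackness (lambda_i * g_i(x) = 0 for all i): OK

Verdict: the first failing condition is dual_feasibility -> dual.

dual


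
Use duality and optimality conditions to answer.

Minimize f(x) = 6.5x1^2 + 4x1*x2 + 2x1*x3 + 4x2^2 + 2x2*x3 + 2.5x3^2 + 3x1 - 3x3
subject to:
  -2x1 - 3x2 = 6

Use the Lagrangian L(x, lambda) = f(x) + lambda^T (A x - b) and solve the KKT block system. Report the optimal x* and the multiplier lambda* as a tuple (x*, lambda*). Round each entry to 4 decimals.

Form the Lagrangian:
  L(x, lambda) = (1/2) x^T Q x + c^T x + lambda^T (A x - b)
Stationarity (grad_x L = 0): Q x + c + A^T lambda = 0.
Primal feasibility: A x = b.

This gives the KKT block system:
  [ Q   A^T ] [ x     ]   [-c ]
  [ A    0  ] [ lambda ] = [ b ]

Solving the linear system:
  x*      = (-0.5928, -1.6048, 1.479)
  lambda* = (-4.0838)
  f(x*)   = 9.1437

x* = (-0.5928, -1.6048, 1.479), lambda* = (-4.0838)


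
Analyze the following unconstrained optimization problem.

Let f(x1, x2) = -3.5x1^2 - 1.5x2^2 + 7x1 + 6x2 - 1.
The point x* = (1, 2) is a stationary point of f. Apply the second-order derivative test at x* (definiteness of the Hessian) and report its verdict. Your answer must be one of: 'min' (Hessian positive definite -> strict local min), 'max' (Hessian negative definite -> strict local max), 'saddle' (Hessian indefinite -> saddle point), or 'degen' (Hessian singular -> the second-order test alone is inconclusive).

Compute the Hessian H = grad^2 f:
  H = [[-7, 0], [0, -3]]
Verify stationarity: grad f(x*) = H x* + g = (0, 0).
Eigenvalues of H: -7, -3.
Both eigenvalues < 0, so H is negative definite -> x* is a strict local max.

max


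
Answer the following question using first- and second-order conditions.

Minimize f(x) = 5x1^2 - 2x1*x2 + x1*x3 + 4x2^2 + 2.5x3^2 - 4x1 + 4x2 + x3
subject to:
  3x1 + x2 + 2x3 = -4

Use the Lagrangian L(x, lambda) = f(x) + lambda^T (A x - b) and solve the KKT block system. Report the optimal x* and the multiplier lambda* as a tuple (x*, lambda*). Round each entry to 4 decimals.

Form the Lagrangian:
  L(x, lambda) = (1/2) x^T Q x + c^T x + lambda^T (A x - b)
Stationarity (grad_x L = 0): Q x + c + A^T lambda = 0.
Primal feasibility: A x = b.

This gives the KKT block system:
  [ Q   A^T ] [ x     ]   [-c ]
  [ A    0  ] [ lambda ] = [ b ]

Solving the linear system:
  x*      = (-0.3513, -0.8714, -1.0374)
  lambda* = (2.2691)
  f(x*)   = 2.9791

x* = (-0.3513, -0.8714, -1.0374), lambda* = (2.2691)


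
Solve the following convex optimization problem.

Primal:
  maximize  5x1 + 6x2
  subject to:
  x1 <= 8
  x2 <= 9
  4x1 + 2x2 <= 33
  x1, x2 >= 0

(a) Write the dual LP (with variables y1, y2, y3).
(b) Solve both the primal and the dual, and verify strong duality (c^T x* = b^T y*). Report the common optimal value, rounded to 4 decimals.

The standard primal-dual pair for 'max c^T x s.t. A x <= b, x >= 0' is:
  Dual:  min b^T y  s.t.  A^T y >= c,  y >= 0.

So the dual LP is:
  minimize  8y1 + 9y2 + 33y3
  subject to:
    y1 + 4y3 >= 5
    y2 + 2y3 >= 6
    y1, y2, y3 >= 0

Solving the primal: x* = (3.75, 9).
  primal value c^T x* = 72.75.
Solving the dual: y* = (0, 3.5, 1.25).
  dual value b^T y* = 72.75.
Strong duality: c^T x* = b^T y*. Confirmed.

72.75


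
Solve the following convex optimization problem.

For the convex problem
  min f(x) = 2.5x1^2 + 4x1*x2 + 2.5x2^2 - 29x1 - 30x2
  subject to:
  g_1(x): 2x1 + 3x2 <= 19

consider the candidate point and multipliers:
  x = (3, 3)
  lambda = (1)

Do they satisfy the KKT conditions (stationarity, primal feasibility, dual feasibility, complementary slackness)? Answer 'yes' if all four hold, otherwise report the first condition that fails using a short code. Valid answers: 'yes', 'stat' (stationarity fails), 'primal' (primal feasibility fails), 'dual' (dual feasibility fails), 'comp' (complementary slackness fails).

Gradient of f: grad f(x) = Q x + c = (-2, -3)
Constraint values g_i(x) = a_i^T x - b_i:
  g_1((3, 3)) = -4
Stationarity residual: grad f(x) + sum_i lambda_i a_i = (0, 0)
  -> stationarity OK
Primal feasibility (all g_i <= 0): OK
Dual feasibility (all lambda_i >= 0): OK
Complementary slackness (lambda_i * g_i(x) = 0 for all i): FAILS

Verdict: the first failing condition is complementary_slackness -> comp.

comp


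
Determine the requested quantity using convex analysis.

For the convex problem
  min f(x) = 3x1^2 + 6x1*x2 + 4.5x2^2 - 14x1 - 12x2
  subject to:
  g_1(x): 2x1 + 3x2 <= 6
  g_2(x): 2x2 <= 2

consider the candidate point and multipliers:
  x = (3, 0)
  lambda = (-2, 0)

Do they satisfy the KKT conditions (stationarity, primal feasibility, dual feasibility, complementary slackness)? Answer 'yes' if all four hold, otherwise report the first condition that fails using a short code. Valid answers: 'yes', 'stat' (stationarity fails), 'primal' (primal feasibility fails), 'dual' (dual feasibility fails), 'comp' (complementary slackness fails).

Gradient of f: grad f(x) = Q x + c = (4, 6)
Constraint values g_i(x) = a_i^T x - b_i:
  g_1((3, 0)) = 0
  g_2((3, 0)) = -2
Stationarity residual: grad f(x) + sum_i lambda_i a_i = (0, 0)
  -> stationarity OK
Primal feasibility (all g_i <= 0): OK
Dual feasibility (all lambda_i >= 0): FAILS
Complementary slackness (lambda_i * g_i(x) = 0 for all i): OK

Verdict: the first failing condition is dual_feasibility -> dual.

dual


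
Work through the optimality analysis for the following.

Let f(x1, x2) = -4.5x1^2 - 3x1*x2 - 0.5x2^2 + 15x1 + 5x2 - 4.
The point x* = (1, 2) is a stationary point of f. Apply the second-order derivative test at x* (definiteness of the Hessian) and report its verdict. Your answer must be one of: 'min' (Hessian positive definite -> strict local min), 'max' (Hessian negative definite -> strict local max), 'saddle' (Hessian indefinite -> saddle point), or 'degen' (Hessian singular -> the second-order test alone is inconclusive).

Compute the Hessian H = grad^2 f:
  H = [[-9, -3], [-3, -1]]
Verify stationarity: grad f(x*) = H x* + g = (0, 0).
Eigenvalues of H: -10, 0.
H has a zero eigenvalue (singular; negative semidefinite but not definite), so H is neither positive definite, negative definite, nor indefinite. The second-order test alone is inconclusive -> degen.
(Indeed, f is constant along the null direction of H through x*, so x* is not a strict local extremum.)

degen


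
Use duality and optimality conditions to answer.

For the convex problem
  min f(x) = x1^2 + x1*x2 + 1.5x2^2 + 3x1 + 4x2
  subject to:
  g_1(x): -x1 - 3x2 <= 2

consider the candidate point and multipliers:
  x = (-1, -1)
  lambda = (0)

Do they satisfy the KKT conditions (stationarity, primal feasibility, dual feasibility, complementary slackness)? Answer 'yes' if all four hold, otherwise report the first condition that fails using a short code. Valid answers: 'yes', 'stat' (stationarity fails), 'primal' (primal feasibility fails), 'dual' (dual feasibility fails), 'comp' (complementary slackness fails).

Gradient of f: grad f(x) = Q x + c = (0, 0)
Constraint values g_i(x) = a_i^T x - b_i:
  g_1((-1, -1)) = 2
Stationarity residual: grad f(x) + sum_i lambda_i a_i = (0, 0)
  -> stationarity OK
Primal feasibility (all g_i <= 0): FAILS
Dual feasibility (all lambda_i >= 0): OK
Complementary slackness (lambda_i * g_i(x) = 0 for all i): OK

Verdict: the first failing condition is primal_feasibility -> primal.

primal
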